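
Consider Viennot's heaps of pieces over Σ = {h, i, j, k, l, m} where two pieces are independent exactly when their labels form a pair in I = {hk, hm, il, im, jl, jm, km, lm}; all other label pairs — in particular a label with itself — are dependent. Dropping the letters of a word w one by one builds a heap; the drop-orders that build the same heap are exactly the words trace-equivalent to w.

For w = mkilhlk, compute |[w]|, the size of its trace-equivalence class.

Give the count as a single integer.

#0=m has no predecessor
#1=k has no predecessor
#2=i depends on [1:k]
#3=l depends on [1:k]
#4=h depends on [2:i, 3:l]
#5=l depends on [4:h]
#6=k depends on [5:l]
sources: [0:m, 1:k]
N(rest) = Σ N(rest − s) over sources s of rest; N(one piece) = 1:
  size 1 → [0]=1  [6]=1
  size 2 → [0,6]=2  [5,6]=1
  size 3 → [0,5,6]=3  [4,5,6]=1
  size 4 → [0,4,5,6]=4  [2,4,5,6]=1  [3,4,5,6]=1
  size 5 → [0,2,4,5,6]=5  [0,3,4,5,6]=5  [2,3,4,5,6]=2
  first=0(m) contributes 2
  first=1(k) contributes 12
|[w]| = 14

14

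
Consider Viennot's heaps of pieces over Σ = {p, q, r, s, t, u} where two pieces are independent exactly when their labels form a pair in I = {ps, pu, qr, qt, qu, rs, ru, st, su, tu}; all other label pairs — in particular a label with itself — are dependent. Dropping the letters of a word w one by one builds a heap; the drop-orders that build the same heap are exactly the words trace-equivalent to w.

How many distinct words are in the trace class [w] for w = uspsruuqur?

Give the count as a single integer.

0(u) covers ∅
1(s) covers ∅
2(p) covers ∅
3(s) covers 1:s
4(r) covers 2:p
5(u) covers 0:u
6(u) covers 5:u
7(q) covers 2:p, 3:s
8(u) covers 6:u
9(r) covers 4:r
floor of heap: 0:u, 1:s, 2:p
completions by unplaced set U, small U first (add the entries for U minus each lowest piece of U):
  |U|=1: {7}:1  {8}:1  {9}:1
  |U|=2: {3,7}:1  {4,9}:1  {6,8}:1  {7,8}:2  {7,9}:2  {8,9}:2
  |U|=3: {1,3,7}:1  {3,7,8}:3  {3,7,9}:3  {4,7,9}:3  {4,8,9}:3  {5,6,8}:1  {6,7,8}:3  {6,8,9}:3  {7,8,9}:6
  |U|=4: {0,5,6,8}:1  {1,3,7,8}:4  {1,3,7,9}:4  {2,4,7,9}:3  {3,4,7,9}:6  {3,6,7,8}:6  {3,7,8,9}:12  {4,6,8,9}:6  {4,7,8,9}:12  {5,6,7,8}:4  {5,6,8,9}:4  {6,7,8,9}:12
  |U|=5: {0,5,6,7,8}:5  {0,5,6,8,9}:5  {1,3,4,7,9}:10  {1,3,6,7,8}:10  {1,3,7,8,9}:20  {2,3,4,7,9}:9  {2,4,7,8,9}:15  {3,4,7,8,9}:30  {3,5,6,7,8}:10  {3,6,7,8,9}:30  {4,5,6,8,9}:10  {4,6,7,8,9}:30  {5,6,7,8,9}:20
  |U|=6: {0,3,5,6,7,8}:15  {0,4,5,6,8,9}:15  {0,5,6,7,8,9}:30  {1,2,3,4,7,9}:19  {1,3,4,7,8,9}:60  {1,3,5,6,7,8}:20  {1,3,6,7,8,9}:60  {2,3,4,7,8,9}:54  {2,4,6,7,8,9}:45  {3,4,6,7,8,9}:90  {3,5,6,7,8,9}:60  {4,5,6,7,8,9}:60
  |U|=7: {0,1,3,5,6,7,8}:35  {0,3,5,6,7,8,9}:105  {0,4,5,6,7,8,9}:105  {1,2,3,4,7,8,9}:133  {1,3,4,6,7,8,9}:210  {1,3,5,6,7,8,9}:140  {2,3,4,6,7,8,9}:189  {2,4,5,6,7,8,9}:105  {3,4,5,6,7,8,9}:210
  |U|=8: {0,1,3,5,6,7,8,9}:280  {0,2,4,5,6,7,8,9}:210  {0,3,4,5,6,7,8,9}:420  {1,2,3,4,6,7,8,9}:532  {1,3,4,5,6,7,8,9}:560  {2,3,4,5,6,7,8,9}:504
  start at 0(u): 1596
  start at 1(s): 1134
  start at 2(p): 1260
sum over floor = 3990

3990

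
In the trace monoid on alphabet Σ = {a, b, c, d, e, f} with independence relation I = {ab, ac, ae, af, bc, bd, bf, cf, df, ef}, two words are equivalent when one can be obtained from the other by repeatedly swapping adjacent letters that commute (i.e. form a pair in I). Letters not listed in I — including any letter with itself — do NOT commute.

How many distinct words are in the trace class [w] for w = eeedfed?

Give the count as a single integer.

piece 0:e — minimal
piece 1:e rests on {0:e}
piece 2:e rests on {1:e}
piece 3:d rests on {2:e}
piece 4:f — minimal
piece 5:e rests on {3:d}
piece 6:d rests on {5:e}
minimal pieces: {0:e, 4:f}
ways to finish when only these pieces remain (= sum over removing one remaining piece with nothing left below it):
  1 left: {4}→1  {6}→1
  2 left: {4,6}→2  {5,6}→1
  3 left: {3,5,6}→1  {4,5,6}→3
  4 left: {2,3,5,6}→1  {3,4,5,6}→4
  5 left: {1,2,3,5,6}→1  {2,3,4,5,6}→5
  placing 0:e first → 6 extensions
  placing 4:f first → 1 extensions
total linear extensions = 7

7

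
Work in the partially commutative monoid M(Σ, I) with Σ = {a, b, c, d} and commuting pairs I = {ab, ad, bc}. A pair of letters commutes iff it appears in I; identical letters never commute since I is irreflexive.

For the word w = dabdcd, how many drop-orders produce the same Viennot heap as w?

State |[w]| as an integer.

4

piece 0:d — minimal
piece 1:a — minimal
piece 2:b rests on {0:d}
piece 3:d rests on {2:b}
piece 4:c rests on {1:a, 3:d}
piece 5:d rests on {4:c}
minimal pieces: {0:d, 1:a}
ways to finish when only these pieces remain (= sum over removing one remaining piece with nothing left below it):
  1 left: {5}→1
  2 left: {4,5}→1
  3 left: {1,4,5}→1  {3,4,5}→1
  4 left: {1,3,4,5}→2  {2,3,4,5}→1
  placing 0:d first → 3 extensions
  placing 1:a first → 1 extensions
total linear extensions = 4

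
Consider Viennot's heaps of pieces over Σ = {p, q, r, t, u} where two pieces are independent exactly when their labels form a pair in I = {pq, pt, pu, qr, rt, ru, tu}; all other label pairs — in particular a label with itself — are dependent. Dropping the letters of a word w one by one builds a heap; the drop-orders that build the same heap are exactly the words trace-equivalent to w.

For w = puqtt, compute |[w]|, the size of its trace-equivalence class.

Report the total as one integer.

0(p) covers ∅
1(u) covers ∅
2(q) covers 1:u
3(t) covers 2:q
4(t) covers 3:t
floor of heap: 0:p, 1:u
completions by unplaced set U, small U first (add the entries for U minus each lowest piece of U):
  |U|=1: {0}:1  {4}:1
  |U|=2: {0,4}:2  {3,4}:1
  |U|=3: {0,3,4}:3  {2,3,4}:1
  start at 0(p): 1
  start at 1(u): 4
sum over floor = 5

5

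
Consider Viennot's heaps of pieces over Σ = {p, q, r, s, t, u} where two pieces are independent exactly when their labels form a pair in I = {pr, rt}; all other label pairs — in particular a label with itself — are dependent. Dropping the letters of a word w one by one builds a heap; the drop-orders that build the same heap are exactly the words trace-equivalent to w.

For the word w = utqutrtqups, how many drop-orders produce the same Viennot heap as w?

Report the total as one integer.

#0=u has no predecessor
#1=t depends on [0:u]
#2=q depends on [1:t]
#3=u depends on [2:q]
#4=t depends on [3:u]
#5=r depends on [3:u]
#6=t depends on [4:t]
#7=q depends on [5:r, 6:t]
#8=u depends on [7:q]
#9=p depends on [8:u]
#10=s depends on [9:p]
sources: [0:u]
N(rest) = Σ N(rest − s) over sources s of rest; N(one piece) = 1:
  size 1 → [10]=1
  size 2 → [9,10]=1
  size 3 → [8,9,10]=1
  size 4 → [7,8,9,10]=1
  size 5 → [5,7,8,9,10]=1  [6,7,8,9,10]=1
  size 6 → [4,6,7,8,9,10]=1  [5,6,7,8,9,10]=2
  size 7 → [4,5,6,7,8,9,10]=3
  size 8 → [3,4,5,6,7,8,9,10]=3
  size 9 → [2,3,4,5,6,7,8,9,10]=3
  first=0(u) contributes 3

3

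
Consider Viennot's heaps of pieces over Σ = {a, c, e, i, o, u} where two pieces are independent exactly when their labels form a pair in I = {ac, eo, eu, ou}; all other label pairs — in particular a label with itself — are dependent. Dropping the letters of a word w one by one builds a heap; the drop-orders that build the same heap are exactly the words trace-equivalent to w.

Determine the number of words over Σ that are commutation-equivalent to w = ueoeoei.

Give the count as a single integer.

0(u) covers ∅
1(e) covers ∅
2(o) covers ∅
3(e) covers 1:e
4(o) covers 2:o
5(e) covers 3:e
6(i) covers 0:u, 4:o, 5:e
floor of heap: 0:u, 1:e, 2:o
completions by unplaced set U, small U first (add the entries for U minus each lowest piece of U):
  |U|=1: {6}:1
  |U|=2: {0,6}:1  {4,6}:1  {5,6}:1
  |U|=3: {0,4,6}:2  {0,5,6}:2  {2,4,6}:1  {3,5,6}:1  {4,5,6}:2
  |U|=4: {0,2,4,6}:3  {0,3,5,6}:3  {0,4,5,6}:6  {1,3,5,6}:1  {2,4,5,6}:3  {3,4,5,6}:3
  |U|=5: {0,1,3,5,6}:4  {0,2,4,5,6}:12  {0,3,4,5,6}:12  {1,3,4,5,6}:4  {2,3,4,5,6}:6
  start at 0(u): 10
  start at 1(e): 30
  start at 2(o): 20
sum over floor = 60

60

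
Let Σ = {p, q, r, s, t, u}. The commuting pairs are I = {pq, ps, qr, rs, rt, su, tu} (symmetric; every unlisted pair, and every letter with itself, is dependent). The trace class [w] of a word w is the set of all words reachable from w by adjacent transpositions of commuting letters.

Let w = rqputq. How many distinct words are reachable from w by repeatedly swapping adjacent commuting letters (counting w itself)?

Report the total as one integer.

6

piece 0:r — minimal
piece 1:q — minimal
piece 2:p rests on {0:r}
piece 3:u rests on {1:q, 2:p}
piece 4:t rests on {1:q, 2:p}
piece 5:q rests on {3:u, 4:t}
minimal pieces: {0:r, 1:q}
ways to finish when only these pieces remain (= sum over removing one remaining piece with nothing left below it):
  1 left: {5}→1
  2 left: {3,5}→1  {4,5}→1
  3 left: {3,4,5}→2
  4 left: {1,3,4,5}→2  {2,3,4,5}→2
  placing 0:r first → 4 extensions
  placing 1:q first → 2 extensions
total linear extensions = 6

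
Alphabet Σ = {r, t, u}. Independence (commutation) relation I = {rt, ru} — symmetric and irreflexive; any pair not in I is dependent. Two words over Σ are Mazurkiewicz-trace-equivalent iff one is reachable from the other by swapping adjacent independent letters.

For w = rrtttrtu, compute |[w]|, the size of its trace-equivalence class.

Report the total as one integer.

drop 0:r onto floor
drop 1:r onto {0:r}
drop 2:t onto floor
drop 3:t onto {2:t}
drop 4:t onto {3:t}
drop 5:r onto {1:r}
drop 6:t onto {4:t}
drop 7:u onto {6:t}
ground layer = {0:r, 2:t}
drop-orders for the pieces not yet dropped (sum over which currently-grounded one goes next):
  1 to go: {5} 1  {7} 1
  2 to go: {1,5} 1  {5,7} 2  {6,7} 1
  3 to go: {0,1,5} 1  {1,5,7} 3  {4,6,7} 1  {5,6,7} 3
  4 to go: {0,1,5,7} 4  {1,5,6,7} 6  {3,4,6,7} 1  {4,5,6,7} 4
  5 to go: {0,1,5,6,7} 10  {1,4,5,6,7} 10  {2,3,4,6,7} 1  {3,4,5,6,7} 5
  6 to go: {0,1,4,5,6,7} 20  {1,3,4,5,6,7} 15  {2,3,4,5,6,7} 6
  if 0:r drops first: 21 orders
  if 2:t drops first: 35 orders
heap linearizations: 56

56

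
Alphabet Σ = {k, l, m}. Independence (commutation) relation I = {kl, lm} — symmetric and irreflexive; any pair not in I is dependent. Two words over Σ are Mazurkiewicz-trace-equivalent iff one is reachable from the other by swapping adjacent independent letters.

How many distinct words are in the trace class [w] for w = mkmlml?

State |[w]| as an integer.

15

#0=m has no predecessor
#1=k depends on [0:m]
#2=m depends on [1:k]
#3=l has no predecessor
#4=m depends on [2:m]
#5=l depends on [3:l]
sources: [0:m, 3:l]
N(rest) = Σ N(rest − s) over sources s of rest; N(one piece) = 1:
  size 1 → [4]=1  [5]=1
  size 2 → [2,4]=1  [3,5]=1  [4,5]=2
  size 3 → [1,2,4]=1  [2,4,5]=3  [3,4,5]=3
  size 4 → [0,1,2,4]=1  [1,2,4,5]=4  [2,3,4,5]=6
  first=0(m) contributes 10
  first=3(l) contributes 5
|[w]| = 15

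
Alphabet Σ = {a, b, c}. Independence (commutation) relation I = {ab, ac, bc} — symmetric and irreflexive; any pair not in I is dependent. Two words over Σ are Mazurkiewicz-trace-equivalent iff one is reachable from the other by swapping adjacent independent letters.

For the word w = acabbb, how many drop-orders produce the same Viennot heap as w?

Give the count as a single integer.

60

#0=a has no predecessor
#1=c has no predecessor
#2=a depends on [0:a]
#3=b has no predecessor
#4=b depends on [3:b]
#5=b depends on [4:b]
sources: [0:a, 1:c, 3:b]
N(rest) = Σ N(rest − s) over sources s of rest; N(one piece) = 1:
  size 1 → [1]=1  [2]=1  [5]=1
  size 2 → [0,2]=1  [1,2]=2  [1,5]=2  [2,5]=2  [4,5]=1
  size 3 → [0,1,2]=3  [0,2,5]=3  [1,2,5]=6  [1,4,5]=3  [2,4,5]=3  [3,4,5]=1
  size 4 → [0,1,2,5]=12  [0,2,4,5]=6  [1,2,4,5]=12  [1,3,4,5]=4  [2,3,4,5]=4
  first=0(a) contributes 20
  first=1(c) contributes 10
  first=3(b) contributes 30
|[w]| = 60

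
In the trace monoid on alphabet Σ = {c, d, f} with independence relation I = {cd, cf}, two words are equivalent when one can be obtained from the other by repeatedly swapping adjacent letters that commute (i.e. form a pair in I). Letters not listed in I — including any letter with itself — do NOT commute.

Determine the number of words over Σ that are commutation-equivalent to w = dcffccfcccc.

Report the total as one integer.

330

drop 0:d onto floor
drop 1:c onto floor
drop 2:f onto {0:d}
drop 3:f onto {2:f}
drop 4:c onto {1:c}
drop 5:c onto {4:c}
drop 6:f onto {3:f}
drop 7:c onto {5:c}
drop 8:c onto {7:c}
drop 9:c onto {8:c}
drop 10:c onto {9:c}
ground layer = {0:d, 1:c}
drop-orders for the pieces not yet dropped (sum over which currently-grounded one goes next):
  1 to go: {6} 1  {10} 1
  2 to go: {3,6} 1  {6,10} 2  {9,10} 1
  3 to go: {2,3,6} 1  {3,6,10} 3  {6,9,10} 3  {8,9,10} 1
  4 to go: {0,2,3,6} 1  {2,3,6,10} 4  {3,6,9,10} 6  {6,8,9,10} 4  {7,8,9,10} 1
  5 to go: {0,2,3,6,10} 5  {2,3,6,9,10} 10  {3,6,8,9,10} 10  {5,7,8,9,10} 1  {6,7,8,9,10} 5
  6 to go: {0,2,3,6,9,10} 15  {2,3,6,8,9,10} 20  {3,6,7,8,9,10} 15  {4,5,7,8,9,10} 1  {5,6,7,8,9,10} 6
  7 to go: {0,2,3,6,8,9,10} 35  {1,4,5,7,8,9,10} 1  {2,3,6,7,8,9,10} 35  {3,5,6,7,8,9,10} 21  {4,5,6,7,8,9,10} 7
  8 to go: {0,2,3,6,7,8,9,10} 70  {1,4,5,6,7,8,9,10} 8  {2,3,5,6,7,8,9,10} 56  {3,4,5,6,7,8,9,10} 28
  9 to go: {0,2,3,5,6,7,8,9,10} 126  {1,3,4,5,6,7,8,9,10} 36  {2,3,4,5,6,7,8,9,10} 84
  if 0:d drops first: 120 orders
  if 1:c drops first: 210 orders
heap linearizations: 330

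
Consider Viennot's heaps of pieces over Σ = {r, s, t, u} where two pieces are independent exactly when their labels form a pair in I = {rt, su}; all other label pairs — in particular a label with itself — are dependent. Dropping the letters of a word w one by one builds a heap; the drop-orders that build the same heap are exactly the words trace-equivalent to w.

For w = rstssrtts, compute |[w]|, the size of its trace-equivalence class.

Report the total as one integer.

3

#0=r has no predecessor
#1=s depends on [0:r]
#2=t depends on [1:s]
#3=s depends on [2:t]
#4=s depends on [3:s]
#5=r depends on [4:s]
#6=t depends on [4:s]
#7=t depends on [6:t]
#8=s depends on [5:r, 7:t]
sources: [0:r]
N(rest) = Σ N(rest − s) over sources s of rest; N(one piece) = 1:
  size 1 → [8]=1
  size 2 → [5,8]=1  [7,8]=1
  size 3 → [5,7,8]=2  [6,7,8]=1
  size 4 → [5,6,7,8]=3
  size 5 → [4,5,6,7,8]=3
  size 6 → [3,4,5,6,7,8]=3
  size 7 → [2,3,4,5,6,7,8]=3
  first=0(r) contributes 3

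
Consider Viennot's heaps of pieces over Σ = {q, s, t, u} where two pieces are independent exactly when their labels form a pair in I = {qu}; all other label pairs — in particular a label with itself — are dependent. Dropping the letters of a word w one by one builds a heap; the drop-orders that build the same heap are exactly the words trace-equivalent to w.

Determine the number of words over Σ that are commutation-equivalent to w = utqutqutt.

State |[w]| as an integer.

drop 0:u onto floor
drop 1:t onto {0:u}
drop 2:q onto {1:t}
drop 3:u onto {1:t}
drop 4:t onto {2:q, 3:u}
drop 5:q onto {4:t}
drop 6:u onto {4:t}
drop 7:t onto {5:q, 6:u}
drop 8:t onto {7:t}
ground layer = {0:u}
drop-orders for the pieces not yet dropped (sum over which currently-grounded one goes next):
  1 to go: {8} 1
  2 to go: {7,8} 1
  3 to go: {5,7,8} 1  {6,7,8} 1
  4 to go: {5,6,7,8} 2
  5 to go: {4,5,6,7,8} 2
  6 to go: {2,4,5,6,7,8} 2  {3,4,5,6,7,8} 2
  7 to go: {2,3,4,5,6,7,8} 4
  if 0:u drops first: 4 orders

4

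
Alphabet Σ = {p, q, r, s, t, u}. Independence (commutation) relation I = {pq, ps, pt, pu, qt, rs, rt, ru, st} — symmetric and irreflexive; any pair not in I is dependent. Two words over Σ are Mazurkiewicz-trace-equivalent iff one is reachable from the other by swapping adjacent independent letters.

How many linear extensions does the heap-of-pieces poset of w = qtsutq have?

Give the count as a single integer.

6

piece 0:q — minimal
piece 1:t — minimal
piece 2:s rests on {0:q}
piece 3:u rests on {1:t, 2:s}
piece 4:t rests on {3:u}
piece 5:q rests on {3:u}
minimal pieces: {0:q, 1:t}
ways to finish when only these pieces remain (= sum over removing one remaining piece with nothing left below it):
  1 left: {4}→1  {5}→1
  2 left: {4,5}→2
  3 left: {3,4,5}→2
  4 left: {1,3,4,5}→2  {2,3,4,5}→2
  placing 0:q first → 4 extensions
  placing 1:t first → 2 extensions
total linear extensions = 6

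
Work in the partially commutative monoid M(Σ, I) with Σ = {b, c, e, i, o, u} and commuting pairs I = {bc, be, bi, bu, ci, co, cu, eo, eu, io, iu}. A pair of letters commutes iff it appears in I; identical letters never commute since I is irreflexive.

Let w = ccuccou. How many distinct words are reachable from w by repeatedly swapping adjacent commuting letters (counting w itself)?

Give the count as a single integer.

0(c) covers ∅
1(c) covers 0:c
2(u) covers ∅
3(c) covers 1:c
4(c) covers 3:c
5(o) covers 2:u
6(u) covers 5:o
floor of heap: 0:c, 2:u
completions by unplaced set U, small U first (add the entries for U minus each lowest piece of U):
  |U|=1: {4}:1  {6}:1
  |U|=2: {3,4}:1  {4,6}:2  {5,6}:1
  |U|=3: {1,3,4}:1  {2,5,6}:1  {3,4,6}:3  {4,5,6}:3
  |U|=4: {0,1,3,4}:1  {1,3,4,6}:4  {2,4,5,6}:4  {3,4,5,6}:6
  |U|=5: {0,1,3,4,6}:5  {1,3,4,5,6}:10  {2,3,4,5,6}:10
  start at 0(c): 20
  start at 2(u): 15
sum over floor = 35

35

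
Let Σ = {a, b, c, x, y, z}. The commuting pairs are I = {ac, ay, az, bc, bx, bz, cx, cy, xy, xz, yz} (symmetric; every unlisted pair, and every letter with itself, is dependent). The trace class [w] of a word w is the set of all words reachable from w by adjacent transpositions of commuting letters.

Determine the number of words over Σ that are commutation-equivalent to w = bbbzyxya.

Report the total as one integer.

120

piece 0:b — minimal
piece 1:b rests on {0:b}
piece 2:b rests on {1:b}
piece 3:z — minimal
piece 4:y rests on {2:b}
piece 5:x — minimal
piece 6:y rests on {4:y}
piece 7:a rests on {2:b, 5:x}
minimal pieces: {0:b, 3:z, 5:x}
ways to finish when only these pieces remain (= sum over removing one remaining piece with nothing left below it):
  1 left: {3}→1  {6}→1  {7}→1
  2 left: {3,6}→2  {3,7}→2  {4,6}→1  {5,7}→1  {6,7}→2
  3 left: {3,4,6}→3  {3,5,7}→3  {3,6,7}→6  {4,6,7}→3  {5,6,7}→3
  4 left: {2,4,6,7}→3  {3,4,6,7}→12  {3,5,6,7}→12  {4,5,6,7}→6
  5 left: {1,2,4,6,7}→3  {2,3,4,6,7}→15  {2,4,5,6,7}→9  {3,4,5,6,7}→30
  6 left: {0,1,2,4,6,7}→3  {1,2,3,4,6,7}→18  {1,2,4,5,6,7}→12  {2,3,4,5,6,7}→54
  placing 0:b first → 84 extensions
  placing 3:z first → 15 extensions
  placing 5:x first → 21 extensions
total linear extensions = 120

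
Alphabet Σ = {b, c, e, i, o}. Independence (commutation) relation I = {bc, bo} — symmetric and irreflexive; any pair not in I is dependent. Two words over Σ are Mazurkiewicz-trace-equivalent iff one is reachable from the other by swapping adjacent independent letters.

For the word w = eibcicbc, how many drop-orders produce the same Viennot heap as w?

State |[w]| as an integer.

6

#0=e has no predecessor
#1=i depends on [0:e]
#2=b depends on [1:i]
#3=c depends on [1:i]
#4=i depends on [2:b, 3:c]
#5=c depends on [4:i]
#6=b depends on [4:i]
#7=c depends on [5:c]
sources: [0:e]
N(rest) = Σ N(rest − s) over sources s of rest; N(one piece) = 1:
  size 1 → [6]=1  [7]=1
  size 2 → [5,7]=1  [6,7]=2
  size 3 → [5,6,7]=3
  size 4 → [4,5,6,7]=3
  size 5 → [2,4,5,6,7]=3  [3,4,5,6,7]=3
  size 6 → [2,3,4,5,6,7]=6
  first=0(e) contributes 6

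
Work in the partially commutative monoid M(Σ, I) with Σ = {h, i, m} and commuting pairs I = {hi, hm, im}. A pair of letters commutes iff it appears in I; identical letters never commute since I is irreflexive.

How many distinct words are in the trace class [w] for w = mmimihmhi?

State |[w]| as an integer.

#0=m has no predecessor
#1=m depends on [0:m]
#2=i has no predecessor
#3=m depends on [1:m]
#4=i depends on [2:i]
#5=h has no predecessor
#6=m depends on [3:m]
#7=h depends on [5:h]
#8=i depends on [4:i]
sources: [0:m, 2:i, 5:h]
N(rest) = Σ N(rest − s) over sources s of rest; N(one piece) = 1:
  size 1 → [6]=1  [7]=1  [8]=1
  size 2 → [3,6]=1  [4,8]=1  [5,7]=1  [6,7]=2  [6,8]=2  [7,8]=2
  size 3 → [1,3,6]=1  [2,4,8]=1  [3,6,7]=3  [3,6,8]=3  [4,6,8]=3  [4,7,8]=3  [5,6,7]=3  [5,7,8]=3  [6,7,8]=6
  size 4 → [0,1,3,6]=1  [1,3,6,7]=4  [1,3,6,8]=4  [2,4,6,8]=4  [2,4,7,8]=4  [3,4,6,8]=6  [3,5,6,7]=6  [3,6,7,8]=12  [4,5,7,8]=6  [4,6,7,8]=12  [5,6,7,8]=12
  size 5 → [0,1,3,6,7]=5  [0,1,3,6,8]=5  [1,3,4,6,8]=10  [1,3,5,6,7]=10  [1,3,6,7,8]=20  [2,3,4,6,8]=10  [2,4,5,7,8]=10  [2,4,6,7,8]=20  [3,4,6,7,8]=30  [3,5,6,7,8]=30  [4,5,6,7,8]=30
  size 6 → [0,1,3,4,6,8]=15  [0,1,3,5,6,7]=15  [0,1,3,6,7,8]=30  [1,2,3,4,6,8]=20  [1,3,4,6,7,8]=60  [1,3,5,6,7,8]=60  [2,3,4,6,7,8]=60  [2,4,5,6,7,8]=60  [3,4,5,6,7,8]=90
  size 7 → [0,1,2,3,4,6,8]=35  [0,1,3,4,6,7,8]=105  [0,1,3,5,6,7,8]=105  [1,2,3,4,6,7,8]=140  [1,3,4,5,6,7,8]=210  [2,3,4,5,6,7,8]=210
  first=0(m) contributes 560
  first=2(i) contributes 420
  first=5(h) contributes 280
|[w]| = 1260

1260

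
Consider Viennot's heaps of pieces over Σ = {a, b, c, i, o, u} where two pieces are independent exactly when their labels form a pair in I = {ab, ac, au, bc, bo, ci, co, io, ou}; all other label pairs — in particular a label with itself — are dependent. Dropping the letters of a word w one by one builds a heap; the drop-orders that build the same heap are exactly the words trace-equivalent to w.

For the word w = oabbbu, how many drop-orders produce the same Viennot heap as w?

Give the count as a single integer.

piece 0:o — minimal
piece 1:a rests on {0:o}
piece 2:b — minimal
piece 3:b rests on {2:b}
piece 4:b rests on {3:b}
piece 5:u rests on {4:b}
minimal pieces: {0:o, 2:b}
ways to finish when only these pieces remain (= sum over removing one remaining piece with nothing left below it):
  1 left: {1}→1  {5}→1
  2 left: {0,1}→1  {1,5}→2  {4,5}→1
  3 left: {0,1,5}→3  {1,4,5}→3  {3,4,5}→1
  4 left: {0,1,4,5}→6  {1,3,4,5}→4  {2,3,4,5}→1
  placing 0:o first → 5 extensions
  placing 2:b first → 10 extensions
total linear extensions = 15

15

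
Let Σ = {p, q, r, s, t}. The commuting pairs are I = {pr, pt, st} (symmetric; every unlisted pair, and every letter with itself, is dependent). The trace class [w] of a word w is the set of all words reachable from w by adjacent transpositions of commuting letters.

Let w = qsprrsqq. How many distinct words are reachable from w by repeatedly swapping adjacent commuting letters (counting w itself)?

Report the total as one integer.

3

#0=q has no predecessor
#1=s depends on [0:q]
#2=p depends on [1:s]
#3=r depends on [1:s]
#4=r depends on [3:r]
#5=s depends on [2:p, 4:r]
#6=q depends on [5:s]
#7=q depends on [6:q]
sources: [0:q]
N(rest) = Σ N(rest − s) over sources s of rest; N(one piece) = 1:
  size 1 → [7]=1
  size 2 → [6,7]=1
  size 3 → [5,6,7]=1
  size 4 → [2,5,6,7]=1  [4,5,6,7]=1
  size 5 → [2,4,5,6,7]=2  [3,4,5,6,7]=1
  size 6 → [2,3,4,5,6,7]=3
  first=0(q) contributes 3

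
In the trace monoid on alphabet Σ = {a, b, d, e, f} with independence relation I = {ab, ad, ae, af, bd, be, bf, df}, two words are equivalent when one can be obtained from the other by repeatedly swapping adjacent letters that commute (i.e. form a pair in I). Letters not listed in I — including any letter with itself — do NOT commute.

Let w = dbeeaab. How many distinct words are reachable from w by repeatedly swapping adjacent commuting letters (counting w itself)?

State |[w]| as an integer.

210

drop 0:d onto floor
drop 1:b onto floor
drop 2:e onto {0:d}
drop 3:e onto {2:e}
drop 4:a onto floor
drop 5:a onto {4:a}
drop 6:b onto {1:b}
ground layer = {0:d, 1:b, 4:a}
drop-orders for the pieces not yet dropped (sum over which currently-grounded one goes next):
  1 to go: {3} 1  {5} 1  {6} 1
  2 to go: {1,6} 1  {2,3} 1  {3,5} 2  {3,6} 2  {4,5} 1  {5,6} 2
  3 to go: {0,2,3} 1  {1,3,6} 3  {1,5,6} 3  {2,3,5} 3  {2,3,6} 3  {3,4,5} 3  {3,5,6} 6  {4,5,6} 3
  4 to go: {0,2,3,5} 4  {0,2,3,6} 4  {1,2,3,6} 6  {1,3,5,6} 12  {1,4,5,6} 6  {2,3,4,5} 6  {2,3,5,6} 12  {3,4,5,6} 12
  5 to go: {0,1,2,3,6} 10  {0,2,3,4,5} 10  {0,2,3,5,6} 20  {1,2,3,5,6} 30  {1,3,4,5,6} 30  {2,3,4,5,6} 30
  if 0:d drops first: 90 orders
  if 1:b drops first: 60 orders
  if 4:a drops first: 60 orders
heap linearizations: 210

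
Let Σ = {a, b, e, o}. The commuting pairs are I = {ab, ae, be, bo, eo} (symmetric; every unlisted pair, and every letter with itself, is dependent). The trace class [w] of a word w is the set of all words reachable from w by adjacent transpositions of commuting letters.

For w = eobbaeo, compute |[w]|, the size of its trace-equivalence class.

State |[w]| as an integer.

drop 0:e onto floor
drop 1:o onto floor
drop 2:b onto floor
drop 3:b onto {2:b}
drop 4:a onto {1:o}
drop 5:e onto {0:e}
drop 6:o onto {4:a}
ground layer = {0:e, 1:o, 2:b}
drop-orders for the pieces not yet dropped (sum over which currently-grounded one goes next):
  1 to go: {3} 1  {5} 1  {6} 1
  2 to go: {0,5} 1  {2,3} 1  {3,5} 2  {3,6} 2  {4,6} 1  {5,6} 2
  3 to go: {0,3,5} 3  {0,5,6} 3  {1,4,6} 1  {2,3,5} 3  {2,3,6} 3  {3,4,6} 3  {3,5,6} 6  {4,5,6} 3
  4 to go: {0,2,3,5} 6  {0,3,5,6} 12  {0,4,5,6} 6  {1,3,4,6} 4  {1,4,5,6} 4  {2,3,4,6} 6  {2,3,5,6} 12  {3,4,5,6} 12
  5 to go: {0,1,4,5,6} 10  {0,2,3,5,6} 30  {0,3,4,5,6} 30  {1,2,3,4,6} 10  {1,3,4,5,6} 20  {2,3,4,5,6} 30
  if 0:e drops first: 60 orders
  if 1:o drops first: 90 orders
  if 2:b drops first: 60 orders
heap linearizations: 210

210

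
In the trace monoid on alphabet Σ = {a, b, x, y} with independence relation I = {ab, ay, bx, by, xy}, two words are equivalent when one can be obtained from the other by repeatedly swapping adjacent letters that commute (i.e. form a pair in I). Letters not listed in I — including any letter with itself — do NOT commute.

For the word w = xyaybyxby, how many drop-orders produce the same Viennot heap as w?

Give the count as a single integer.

drop 0:x onto floor
drop 1:y onto floor
drop 2:a onto {0:x}
drop 3:y onto {1:y}
drop 4:b onto floor
drop 5:y onto {3:y}
drop 6:x onto {2:a}
drop 7:b onto {4:b}
drop 8:y onto {5:y}
ground layer = {0:x, 1:y, 4:b}
drop-orders for the pieces not yet dropped (sum over which currently-grounded one goes next):
  1 to go: {6} 1  {7} 1  {8} 1
  2 to go: {2,6} 1  {4,7} 1  {5,8} 1  {6,7} 2  {6,8} 2  {7,8} 2
  3 to go: {0,2,6} 1  {2,6,7} 3  {2,6,8} 3  {3,5,8} 1  {4,6,7} 3  {4,7,8} 3  {5,6,8} 3  {5,7,8} 3  {6,7,8} 6
  4 to go: {0,2,6,7} 4  {0,2,6,8} 4  {1,3,5,8} 1  {2,4,6,7} 6  {2,5,6,8} 6  {2,6,7,8} 12  {3,5,6,8} 4  {3,5,7,8} 4  {4,5,7,8} 6  {4,6,7,8} 12  {5,6,7,8} 12
  5 to go: {0,2,4,6,7} 10  {0,2,5,6,8} 10  {0,2,6,7,8} 20  {1,3,5,6,8} 5  {1,3,5,7,8} 5  {2,3,5,6,8} 10  {2,4,6,7,8} 30  {2,5,6,7,8} 30  {3,4,5,7,8} 10  {3,5,6,7,8} 20  {4,5,6,7,8} 30
  6 to go: {0,2,3,5,6,8} 20  {0,2,4,6,7,8} 60  {0,2,5,6,7,8} 60  {1,2,3,5,6,8} 15  {1,3,4,5,7,8} 15  {1,3,5,6,7,8} 30  {2,3,5,6,7,8} 60  {2,4,5,6,7,8} 90  {3,4,5,6,7,8} 60
  7 to go: {0,1,2,3,5,6,8} 35  {0,2,3,5,6,7,8} 140  {0,2,4,5,6,7,8} 210  {1,2,3,5,6,7,8} 105  {1,3,4,5,6,7,8} 105  {2,3,4,5,6,7,8} 210
  if 0:x drops first: 420 orders
  if 1:y drops first: 560 orders
  if 4:b drops first: 280 orders
heap linearizations: 1260

1260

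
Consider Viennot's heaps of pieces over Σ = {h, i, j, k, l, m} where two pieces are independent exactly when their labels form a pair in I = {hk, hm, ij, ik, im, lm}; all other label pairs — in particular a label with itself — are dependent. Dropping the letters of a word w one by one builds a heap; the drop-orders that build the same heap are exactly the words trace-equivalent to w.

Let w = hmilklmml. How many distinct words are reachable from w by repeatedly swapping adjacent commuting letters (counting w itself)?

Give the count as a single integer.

drop 0:h onto floor
drop 1:m onto floor
drop 2:i onto {0:h}
drop 3:l onto {2:i}
drop 4:k onto {1:m, 3:l}
drop 5:l onto {4:k}
drop 6:m onto {4:k}
drop 7:m onto {6:m}
drop 8:l onto {5:l}
ground layer = {0:h, 1:m}
drop-orders for the pieces not yet dropped (sum over which currently-grounded one goes next):
  1 to go: {7} 1  {8} 1
  2 to go: {5,8} 1  {6,7} 1  {7,8} 2
  3 to go: {5,7,8} 3  {6,7,8} 3
  4 to go: {5,6,7,8} 6
  5 to go: {4,5,6,7,8} 6
  6 to go: {1,4,5,6,7,8} 6  {3,4,5,6,7,8} 6
  7 to go: {1,3,4,5,6,7,8} 12  {2,3,4,5,6,7,8} 6
  if 0:h drops first: 18 orders
  if 1:m drops first: 6 orders
heap linearizations: 24

24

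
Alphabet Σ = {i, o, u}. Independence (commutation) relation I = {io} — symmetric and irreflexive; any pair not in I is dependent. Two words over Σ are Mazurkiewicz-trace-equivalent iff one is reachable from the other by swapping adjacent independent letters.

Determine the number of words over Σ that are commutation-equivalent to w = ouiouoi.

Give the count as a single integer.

4

0(o) covers ∅
1(u) covers 0:o
2(i) covers 1:u
3(o) covers 1:u
4(u) covers 2:i, 3:o
5(o) covers 4:u
6(i) covers 4:u
floor of heap: 0:o
completions by unplaced set U, small U first (add the entries for U minus each lowest piece of U):
  |U|=1: {5}:1  {6}:1
  |U|=2: {5,6}:2
  |U|=3: {4,5,6}:2
  |U|=4: {2,4,5,6}:2  {3,4,5,6}:2
  |U|=5: {2,3,4,5,6}:4
  start at 0(o): 4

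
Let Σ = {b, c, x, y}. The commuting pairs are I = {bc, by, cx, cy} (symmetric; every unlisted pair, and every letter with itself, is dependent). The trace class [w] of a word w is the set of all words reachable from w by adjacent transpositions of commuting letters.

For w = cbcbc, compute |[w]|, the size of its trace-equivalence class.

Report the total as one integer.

drop 0:c onto floor
drop 1:b onto floor
drop 2:c onto {0:c}
drop 3:b onto {1:b}
drop 4:c onto {2:c}
ground layer = {0:c, 1:b}
drop-orders for the pieces not yet dropped (sum over which currently-grounded one goes next):
  1 to go: {3} 1  {4} 1
  2 to go: {1,3} 1  {2,4} 1  {3,4} 2
  3 to go: {0,2,4} 1  {1,3,4} 3  {2,3,4} 3
  if 0:c drops first: 6 orders
  if 1:b drops first: 4 orders
heap linearizations: 10

10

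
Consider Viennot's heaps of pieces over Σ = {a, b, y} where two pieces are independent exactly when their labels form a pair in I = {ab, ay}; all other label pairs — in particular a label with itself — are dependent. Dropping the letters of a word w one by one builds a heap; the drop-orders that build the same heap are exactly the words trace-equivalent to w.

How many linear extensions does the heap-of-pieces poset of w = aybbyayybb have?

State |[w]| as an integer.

45

piece 0:a — minimal
piece 1:y — minimal
piece 2:b rests on {1:y}
piece 3:b rests on {2:b}
piece 4:y rests on {3:b}
piece 5:a rests on {0:a}
piece 6:y rests on {4:y}
piece 7:y rests on {6:y}
piece 8:b rests on {7:y}
piece 9:b rests on {8:b}
minimal pieces: {0:a, 1:y}
ways to finish when only these pieces remain (= sum over removing one remaining piece with nothing left below it):
  1 left: {5}→1  {9}→1
  2 left: {0,5}→1  {5,9}→2  {8,9}→1
  3 left: {0,5,9}→3  {5,8,9}→3  {7,8,9}→1
  4 left: {0,5,8,9}→6  {5,7,8,9}→4  {6,7,8,9}→1
  5 left: {0,5,7,8,9}→10  {4,6,7,8,9}→1  {5,6,7,8,9}→5
  6 left: {0,5,6,7,8,9}→15  {3,4,6,7,8,9}→1  {4,5,6,7,8,9}→6
  7 left: {0,4,5,6,7,8,9}→21  {2,3,4,6,7,8,9}→1  {3,4,5,6,7,8,9}→7
  8 left: {0,3,4,5,6,7,8,9}→28  {1,2,3,4,6,7,8,9}→1  {2,3,4,5,6,7,8,9}→8
  placing 0:a first → 9 extensions
  placing 1:y first → 36 extensions
total linear extensions = 45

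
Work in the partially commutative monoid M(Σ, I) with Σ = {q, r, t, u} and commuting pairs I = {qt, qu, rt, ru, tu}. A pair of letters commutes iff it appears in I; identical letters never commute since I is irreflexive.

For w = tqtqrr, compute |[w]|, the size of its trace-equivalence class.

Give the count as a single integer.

15

#0=t has no predecessor
#1=q has no predecessor
#2=t depends on [0:t]
#3=q depends on [1:q]
#4=r depends on [3:q]
#5=r depends on [4:r]
sources: [0:t, 1:q]
N(rest) = Σ N(rest − s) over sources s of rest; N(one piece) = 1:
  size 1 → [2]=1  [5]=1
  size 2 → [0,2]=1  [2,5]=2  [4,5]=1
  size 3 → [0,2,5]=3  [2,4,5]=3  [3,4,5]=1
  size 4 → [0,2,4,5]=6  [1,3,4,5]=1  [2,3,4,5]=4
  first=0(t) contributes 5
  first=1(q) contributes 10
|[w]| = 15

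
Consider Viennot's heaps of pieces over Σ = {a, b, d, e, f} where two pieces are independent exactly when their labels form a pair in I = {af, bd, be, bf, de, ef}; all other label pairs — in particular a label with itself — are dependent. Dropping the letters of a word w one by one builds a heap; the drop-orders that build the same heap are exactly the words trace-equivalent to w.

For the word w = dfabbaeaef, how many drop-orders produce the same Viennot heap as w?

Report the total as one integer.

36

#0=d has no predecessor
#1=f depends on [0:d]
#2=a depends on [0:d]
#3=b depends on [2:a]
#4=b depends on [3:b]
#5=a depends on [4:b]
#6=e depends on [5:a]
#7=a depends on [6:e]
#8=e depends on [7:a]
#9=f depends on [1:f]
sources: [0:d]
N(rest) = Σ N(rest − s) over sources s of rest; N(one piece) = 1:
  size 1 → [8]=1  [9]=1
  size 2 → [1,9]=1  [7,8]=1  [8,9]=2
  size 3 → [1,8,9]=3  [6,7,8]=1  [7,8,9]=3
  size 4 → [1,7,8,9]=6  [5,6,7,8]=1  [6,7,8,9]=4
  size 5 → [1,6,7,8,9]=10  [4,5,6,7,8]=1  [5,6,7,8,9]=5
  size 6 → [1,5,6,7,8,9]=15  [3,4,5,6,7,8]=1  [4,5,6,7,8,9]=6
  size 7 → [1,4,5,6,7,8,9]=21  [2,3,4,5,6,7,8]=1  [3,4,5,6,7,8,9]=7
  size 8 → [1,3,4,5,6,7,8,9]=28  [2,3,4,5,6,7,8,9]=8
  first=0(d) contributes 36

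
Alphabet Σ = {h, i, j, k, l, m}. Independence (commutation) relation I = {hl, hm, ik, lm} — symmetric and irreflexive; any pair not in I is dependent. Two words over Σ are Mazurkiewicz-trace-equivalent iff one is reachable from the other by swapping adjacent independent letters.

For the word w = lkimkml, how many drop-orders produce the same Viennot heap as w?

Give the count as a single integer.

4

0(l) covers ∅
1(k) covers 0:l
2(i) covers 0:l
3(m) covers 1:k, 2:i
4(k) covers 3:m
5(m) covers 4:k
6(l) covers 4:k
floor of heap: 0:l
completions by unplaced set U, small U first (add the entries for U minus each lowest piece of U):
  |U|=1: {5}:1  {6}:1
  |U|=2: {5,6}:2
  |U|=3: {4,5,6}:2
  |U|=4: {3,4,5,6}:2
  |U|=5: {1,3,4,5,6}:2  {2,3,4,5,6}:2
  start at 0(l): 4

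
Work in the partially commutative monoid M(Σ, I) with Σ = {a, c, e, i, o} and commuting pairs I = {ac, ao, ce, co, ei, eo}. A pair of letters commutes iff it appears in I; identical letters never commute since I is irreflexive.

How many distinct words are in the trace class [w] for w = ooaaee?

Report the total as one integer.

15

piece 0:o — minimal
piece 1:o rests on {0:o}
piece 2:a — minimal
piece 3:a rests on {2:a}
piece 4:e rests on {3:a}
piece 5:e rests on {4:e}
minimal pieces: {0:o, 2:a}
ways to finish when only these pieces remain (= sum over removing one remaining piece with nothing left below it):
  1 left: {1}→1  {5}→1
  2 left: {0,1}→1  {1,5}→2  {4,5}→1
  3 left: {0,1,5}→3  {1,4,5}→3  {3,4,5}→1
  4 left: {0,1,4,5}→6  {1,3,4,5}→4  {2,3,4,5}→1
  placing 0:o first → 5 extensions
  placing 2:a first → 10 extensions
total linear extensions = 15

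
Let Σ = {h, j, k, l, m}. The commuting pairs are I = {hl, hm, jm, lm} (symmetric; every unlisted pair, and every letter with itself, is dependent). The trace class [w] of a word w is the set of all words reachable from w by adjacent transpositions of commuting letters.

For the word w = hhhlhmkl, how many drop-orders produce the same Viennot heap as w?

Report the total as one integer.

0(h) covers ∅
1(h) covers 0:h
2(h) covers 1:h
3(l) covers ∅
4(h) covers 2:h
5(m) covers ∅
6(k) covers 3:l, 4:h, 5:m
7(l) covers 6:k
floor of heap: 0:h, 3:l, 5:m
completions by unplaced set U, small U first (add the entries for U minus each lowest piece of U):
  |U|=1: {7}:1
  |U|=2: {6,7}:1
  |U|=3: {3,6,7}:1  {4,6,7}:1  {5,6,7}:1
  |U|=4: {2,4,6,7}:1  {3,4,6,7}:2  {3,5,6,7}:2  {4,5,6,7}:2
  |U|=5: {1,2,4,6,7}:1  {2,3,4,6,7}:3  {2,4,5,6,7}:3  {3,4,5,6,7}:6
  |U|=6: {0,1,2,4,6,7}:1  {1,2,3,4,6,7}:4  {1,2,4,5,6,7}:4  {2,3,4,5,6,7}:12
  start at 0(h): 20
  start at 3(l): 5
  start at 5(m): 5
sum over floor = 30

30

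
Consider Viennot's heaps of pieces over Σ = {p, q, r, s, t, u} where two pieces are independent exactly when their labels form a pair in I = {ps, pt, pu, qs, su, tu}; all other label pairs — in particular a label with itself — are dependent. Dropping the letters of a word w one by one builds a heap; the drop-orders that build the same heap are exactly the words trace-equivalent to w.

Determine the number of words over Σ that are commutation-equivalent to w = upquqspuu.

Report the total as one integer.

piece 0:u — minimal
piece 1:p — minimal
piece 2:q rests on {0:u, 1:p}
piece 3:u rests on {2:q}
piece 4:q rests on {3:u}
piece 5:s — minimal
piece 6:p rests on {4:q}
piece 7:u rests on {4:q}
piece 8:u rests on {7:u}
minimal pieces: {0:u, 1:p, 5:s}
ways to finish when only these pieces remain (= sum over removing one remaining piece with nothing left below it):
  1 left: {5}→1  {6}→1  {8}→1
  2 left: {5,6}→2  {5,8}→2  {6,8}→2  {7,8}→1
  3 left: {5,6,8}→6  {5,7,8}→3  {6,7,8}→3
  4 left: {4,6,7,8}→3  {5,6,7,8}→12
  5 left: {3,4,6,7,8}→3  {4,5,6,7,8}→15
  6 left: {2,3,4,6,7,8}→3  {3,4,5,6,7,8}→18
  7 left: {0,2,3,4,6,7,8}→3  {1,2,3,4,6,7,8}→3  {2,3,4,5,6,7,8}→21
  placing 0:u first → 24 extensions
  placing 1:p first → 24 extensions
  placing 5:s first → 6 extensions
total linear extensions = 54

54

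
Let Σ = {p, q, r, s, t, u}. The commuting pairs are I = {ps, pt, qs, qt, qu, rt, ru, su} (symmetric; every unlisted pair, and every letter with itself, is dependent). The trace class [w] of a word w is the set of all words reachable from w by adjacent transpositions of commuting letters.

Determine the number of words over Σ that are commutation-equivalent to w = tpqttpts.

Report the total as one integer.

piece 0:t — minimal
piece 1:p — minimal
piece 2:q rests on {1:p}
piece 3:t rests on {0:t}
piece 4:t rests on {3:t}
piece 5:p rests on {2:q}
piece 6:t rests on {4:t}
piece 7:s rests on {6:t}
minimal pieces: {0:t, 1:p}
ways to finish when only these pieces remain (= sum over removing one remaining piece with nothing left below it):
  1 left: {5}→1  {7}→1
  2 left: {2,5}→1  {5,7}→2  {6,7}→1
  3 left: {1,2,5}→1  {2,5,7}→3  {4,6,7}→1  {5,6,7}→3
  4 left: {1,2,5,7}→4  {2,5,6,7}→6  {3,4,6,7}→1  {4,5,6,7}→4
  5 left: {0,3,4,6,7}→1  {1,2,5,6,7}→10  {2,4,5,6,7}→10  {3,4,5,6,7}→5
  6 left: {0,3,4,5,6,7}→6  {1,2,4,5,6,7}→20  {2,3,4,5,6,7}→15
  placing 0:t first → 35 extensions
  placing 1:p first → 21 extensions
total linear extensions = 56

56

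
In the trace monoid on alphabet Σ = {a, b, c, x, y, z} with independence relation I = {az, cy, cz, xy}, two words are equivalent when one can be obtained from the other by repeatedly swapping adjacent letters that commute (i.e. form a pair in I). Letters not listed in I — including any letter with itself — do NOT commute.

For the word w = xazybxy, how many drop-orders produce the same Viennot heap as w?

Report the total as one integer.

4

#0=x has no predecessor
#1=a depends on [0:x]
#2=z depends on [0:x]
#3=y depends on [1:a, 2:z]
#4=b depends on [3:y]
#5=x depends on [4:b]
#6=y depends on [4:b]
sources: [0:x]
N(rest) = Σ N(rest − s) over sources s of rest; N(one piece) = 1:
  size 1 → [5]=1  [6]=1
  size 2 → [5,6]=2
  size 3 → [4,5,6]=2
  size 4 → [3,4,5,6]=2
  size 5 → [1,3,4,5,6]=2  [2,3,4,5,6]=2
  first=0(x) contributes 4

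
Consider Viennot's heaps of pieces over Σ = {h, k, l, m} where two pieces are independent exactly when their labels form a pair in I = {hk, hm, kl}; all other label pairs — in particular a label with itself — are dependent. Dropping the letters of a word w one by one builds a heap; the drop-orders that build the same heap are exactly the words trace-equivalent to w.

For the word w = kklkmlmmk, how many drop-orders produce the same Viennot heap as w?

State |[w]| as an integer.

4

0(k) covers ∅
1(k) covers 0:k
2(l) covers ∅
3(k) covers 1:k
4(m) covers 2:l, 3:k
5(l) covers 4:m
6(m) covers 5:l
7(m) covers 6:m
8(k) covers 7:m
floor of heap: 0:k, 2:l
completions by unplaced set U, small U first (add the entries for U minus each lowest piece of U):
  |U|=1: {8}:1
  |U|=2: {7,8}:1
  |U|=3: {6,7,8}:1
  |U|=4: {5,6,7,8}:1
  |U|=5: {4,5,6,7,8}:1
  |U|=6: {2,4,5,6,7,8}:1  {3,4,5,6,7,8}:1
  |U|=7: {1,3,4,5,6,7,8}:1  {2,3,4,5,6,7,8}:2
  start at 0(k): 3
  start at 2(l): 1
sum over floor = 4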